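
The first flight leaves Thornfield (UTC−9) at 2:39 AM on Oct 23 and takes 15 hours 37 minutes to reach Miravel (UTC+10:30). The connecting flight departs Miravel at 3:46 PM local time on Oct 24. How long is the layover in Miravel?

2 hours

Convert departure to UTC: 2:39 AM + 9:00 = 11:39 AM UTC on Oct 23.
Add 15 hours 37 minutes flight time → 3:16 AM UTC (Oct 24).
Miravel is UTC+10:30, so local arrival = 3:16 AM + 10:30 = 1:46 PM on Oct 24.
Layover = 3:46 PM − 1:46 PM = 2 hours.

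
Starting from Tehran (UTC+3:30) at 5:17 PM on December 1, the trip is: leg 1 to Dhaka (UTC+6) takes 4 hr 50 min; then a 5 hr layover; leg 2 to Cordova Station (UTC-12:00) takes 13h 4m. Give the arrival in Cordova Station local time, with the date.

12:41 AM on December 2

Convert departure to UTC: 5:17 PM − 3:30 = 1:47 PM UTC on Dec 1.
Add 4 hours 50 minutes leg 1 → 6:37 PM UTC.
Add 5 hours layover in Dhaka → 11:37 PM UTC.
Add 13 hours and 4 minutes leg 2 → 12:41 PM UTC (Dec 2).
Cordova Station is UTC−12:00, so local arrival = 12:41 PM − 12:00 = 12:41 AM on Dec 2.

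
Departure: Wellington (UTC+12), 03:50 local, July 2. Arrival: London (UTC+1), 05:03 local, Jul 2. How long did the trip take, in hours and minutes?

12 hours 13 minutes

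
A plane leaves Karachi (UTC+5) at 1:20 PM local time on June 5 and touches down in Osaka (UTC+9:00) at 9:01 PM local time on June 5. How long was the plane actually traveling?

3 hours 41 minutes

Departure in UTC: 1:20 PM − 5:00 = 8:20 AM on Jun 5.
Arrival in UTC: 9:01 PM − 9:00 = 12:01 PM on Jun 5.
Elapsed = 12:01 PM − 8:20 AM = 3 hours 41 minutes.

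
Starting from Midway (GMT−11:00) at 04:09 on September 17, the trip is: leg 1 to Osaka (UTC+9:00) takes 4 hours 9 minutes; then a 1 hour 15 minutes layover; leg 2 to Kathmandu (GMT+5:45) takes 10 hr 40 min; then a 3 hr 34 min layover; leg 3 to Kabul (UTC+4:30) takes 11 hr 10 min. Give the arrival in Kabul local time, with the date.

02:27 on September 19

Convert departure to UTC: 04:09 + 11:00 = 15:09 UTC on Sep 17.
Add 4 hours and 9 minutes leg 1 → 19:18 UTC.
Add 1 hour and 15 minutes layover in Osaka → 20:33 UTC.
Add 10 hours and 40 minutes leg 2 → 07:13 UTC (Sep 18).
Add 3 hours 34 minutes layover in Kathmandu → 10:47 UTC.
Add 11 hours 10 minutes leg 3 → 21:57 UTC.
Kabul is UTC+4:30, so local arrival = 21:57 + 4:30 = 02:27 on Sep 19.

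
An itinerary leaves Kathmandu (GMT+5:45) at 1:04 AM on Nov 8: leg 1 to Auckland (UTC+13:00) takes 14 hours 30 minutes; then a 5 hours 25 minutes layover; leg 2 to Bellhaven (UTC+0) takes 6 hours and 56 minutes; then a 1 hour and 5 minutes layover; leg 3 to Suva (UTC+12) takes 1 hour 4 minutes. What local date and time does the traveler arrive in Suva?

Convert departure to UTC: 1:04 AM − 5:45 = 7:19 PM UTC on Nov 7.
Add 14 hours and 30 minutes leg 1 → 9:49 AM UTC (Nov 8).
Add 5 hours and 25 minutes layover in Auckland → 3:14 PM UTC.
Add 6 hours 56 minutes leg 2 → 10:10 PM UTC.
Add 1 hour 5 minutes layover in Bellhaven → 11:15 PM UTC.
Add 1 hour and 4 minutes leg 3 → 12:19 AM UTC (Nov 9).
Suva is UTC+12:00, so local arrival = 12:19 AM + 12:00 = 12:19 PM on Nov 9.

12:19 PM on November 9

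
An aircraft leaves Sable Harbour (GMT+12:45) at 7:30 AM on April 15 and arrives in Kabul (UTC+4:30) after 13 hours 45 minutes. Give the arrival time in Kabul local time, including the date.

1:00 PM on Apr 15

Convert departure to UTC: 7:30 AM − 12:45 = 6:45 PM UTC on Apr 14.
Add 13 hours 45 minutes travel time → 8:30 AM UTC (Apr 15).
Kabul is UTC+4:30, so local arrival = 8:30 AM + 4:30 = 1:00 PM on Apr 15.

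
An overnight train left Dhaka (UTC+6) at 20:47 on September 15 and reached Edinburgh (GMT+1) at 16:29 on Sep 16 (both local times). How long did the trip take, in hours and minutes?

24 hours 42 minutes

Edinburgh is 5:00 behind Dhaka.
Clock-face elapsed time (ignoring zones) is 19 hours 42 minutes.
Actual elapsed = 19 hours 42 minutes + 5:00 = 24 hours 42 minutes.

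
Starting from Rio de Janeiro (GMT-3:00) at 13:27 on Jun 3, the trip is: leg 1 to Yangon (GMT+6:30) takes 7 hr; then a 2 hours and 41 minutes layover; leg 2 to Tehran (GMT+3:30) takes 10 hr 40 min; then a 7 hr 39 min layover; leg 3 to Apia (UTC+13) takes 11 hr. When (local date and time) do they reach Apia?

Convert departure to UTC: 13:27 + 3:00 = 16:27 UTC on Jun 3.
Add 7 hours leg 1 → 23:27 UTC.
Add 2 hours and 41 minutes layover in Yangon → 02:08 UTC (Jun 4).
Add 10 hours and 40 minutes leg 2 → 12:48 UTC.
Add 7 hours 39 minutes layover in Tehran → 20:27 UTC.
Add 11 hours leg 3 → 07:27 UTC (Jun 5).
Apia is UTC+13:00, so local arrival = 07:27 + 13:00 = 20:27 on Jun 5.

20:27 on June 5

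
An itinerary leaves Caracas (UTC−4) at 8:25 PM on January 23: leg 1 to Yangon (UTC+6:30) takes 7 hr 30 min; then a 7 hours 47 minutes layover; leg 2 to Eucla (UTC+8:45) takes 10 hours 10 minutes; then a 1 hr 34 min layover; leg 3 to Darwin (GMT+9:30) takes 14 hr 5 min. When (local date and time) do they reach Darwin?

Convert departure to UTC: 8:25 PM + 4:00 = 12:25 AM UTC on Jan 24.
Add 7 hours and 30 minutes leg 1 → 7:55 AM UTC.
Add 7 hours and 47 minutes layover in Yangon → 3:42 PM UTC.
Add 10 hours and 10 minutes leg 2 → 1:52 AM UTC (Jan 25).
Add 1 hour 34 minutes layover in Eucla → 3:26 AM UTC.
Add 14 hours 5 minutes leg 3 → 5:31 PM UTC.
Darwin is UTC+9:30, so local arrival = 5:31 PM + 9:30 = 3:01 AM on Jan 26.

3:01 AM on Jan 26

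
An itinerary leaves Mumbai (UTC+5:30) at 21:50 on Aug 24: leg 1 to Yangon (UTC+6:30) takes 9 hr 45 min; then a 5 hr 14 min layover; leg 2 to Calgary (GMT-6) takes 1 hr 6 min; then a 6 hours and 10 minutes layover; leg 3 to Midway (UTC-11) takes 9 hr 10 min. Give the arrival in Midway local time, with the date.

12:45 on August 25

Convert departure to UTC: 21:50 − 5:30 = 16:20 UTC on Aug 24.
Add 9 hours and 45 minutes leg 1 → 02:05 UTC (Aug 25).
Add 5 hours 14 minutes layover in Yangon → 07:19 UTC.
Add 1 hour 6 minutes leg 2 → 08:25 UTC.
Add 6 hours and 10 minutes layover in Calgary → 14:35 UTC.
Add 9 hours 10 minutes leg 3 → 23:45 UTC.
Midway is UTC−11:00, so local arrival = 23:45 − 11:00 = 12:45 on Aug 25.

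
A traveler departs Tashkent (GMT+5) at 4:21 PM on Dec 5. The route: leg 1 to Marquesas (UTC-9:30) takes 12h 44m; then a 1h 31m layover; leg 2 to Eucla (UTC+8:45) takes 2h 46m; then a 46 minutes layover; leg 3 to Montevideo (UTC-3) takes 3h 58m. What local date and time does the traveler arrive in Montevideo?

6:06 AM on Dec 6

Convert departure to UTC: 4:21 PM − 5:00 = 11:21 AM UTC on Dec 5.
Add 12 hours and 44 minutes leg 1 → 12:05 AM UTC (Dec 6).
Add 1 hour 31 minutes layover in Marquesas → 1:36 AM UTC.
Add 2 hours 46 minutes leg 2 → 4:22 AM UTC.
Add 46 minutes layover in Eucla → 5:08 AM UTC.
Add 3 hours 58 minutes leg 3 → 9:06 AM UTC.
Montevideo is UTC−3:00, so local arrival = 9:06 AM − 3:00 = 6:06 AM on Dec 6.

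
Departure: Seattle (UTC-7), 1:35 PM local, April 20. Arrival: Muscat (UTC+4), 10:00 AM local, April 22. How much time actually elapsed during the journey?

33 hours 25 minutes

Departure in UTC: 1:35 PM + 7:00 = 8:35 PM on Apr 20.
Arrival in UTC: 10:00 AM − 4:00 = 6:00 AM on Apr 22.
Elapsed = 6:00 AM − 8:35 PM (+2 days) = 33 hours 25 minutes.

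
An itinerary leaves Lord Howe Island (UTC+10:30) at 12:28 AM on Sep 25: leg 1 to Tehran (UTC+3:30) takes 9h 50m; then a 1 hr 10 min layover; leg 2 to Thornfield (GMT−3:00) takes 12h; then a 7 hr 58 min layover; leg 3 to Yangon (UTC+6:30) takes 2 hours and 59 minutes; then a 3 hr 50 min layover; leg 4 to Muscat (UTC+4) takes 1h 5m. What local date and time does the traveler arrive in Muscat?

8:50 AM on September 26

Convert departure to UTC: 12:28 AM − 10:30 = 1:58 PM UTC on Sep 24.
Add 9 hours and 50 minutes leg 1 → 11:48 PM UTC.
Add 1 hour and 10 minutes layover in Tehran → 12:58 AM UTC (Sep 25).
Add 12 hours leg 2 → 12:58 PM UTC.
Add 7 hours and 58 minutes layover in Thornfield → 8:56 PM UTC.
Add 2 hours 59 minutes leg 3 → 11:55 PM UTC.
Add 3 hours 50 minutes layover in Yangon → 3:45 AM UTC (Sep 26).
Add 1 hour and 5 minutes leg 4 → 4:50 AM UTC.
Muscat is UTC+4:00, so local arrival = 4:50 AM + 4:00 = 8:50 AM on Sep 26.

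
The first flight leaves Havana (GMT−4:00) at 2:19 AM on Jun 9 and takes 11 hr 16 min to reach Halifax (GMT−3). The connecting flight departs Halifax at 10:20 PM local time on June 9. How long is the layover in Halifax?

7 hours 45 minutes

Convert departure to UTC: 2:19 AM + 4:00 = 6:19 AM UTC on Jun 9.
Add 11 hours 16 minutes flight time → 5:35 PM UTC.
Halifax is UTC−3:00, so local arrival = 5:35 PM − 3:00 = 2:35 PM on Jun 9.
Layover = 10:20 PM − 2:35 PM = 7 hours 45 minutes.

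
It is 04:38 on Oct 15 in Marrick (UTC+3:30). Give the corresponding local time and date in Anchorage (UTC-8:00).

In UTC: 04:38 − 3:30 = 01:08 on Oct 15.
Anchorage is UTC−8:00: 01:08 − 8:00 = 17:08 on Oct 14.

17:08 on Oct 14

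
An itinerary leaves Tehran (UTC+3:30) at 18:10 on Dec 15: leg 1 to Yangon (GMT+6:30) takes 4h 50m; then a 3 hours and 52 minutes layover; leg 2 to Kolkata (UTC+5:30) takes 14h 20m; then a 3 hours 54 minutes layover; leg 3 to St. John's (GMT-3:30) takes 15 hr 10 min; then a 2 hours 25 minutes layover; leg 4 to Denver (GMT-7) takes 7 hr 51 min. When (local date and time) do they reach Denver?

Convert departure to UTC: 18:10 − 3:30 = 14:40 UTC on Dec 15.
Add 4 hours and 50 minutes leg 1 → 19:30 UTC.
Add 3 hours and 52 minutes layover in Yangon → 23:22 UTC.
Add 14 hours 20 minutes leg 2 → 13:42 UTC (Dec 16).
Add 3 hours and 54 minutes layover in Kolkata → 17:36 UTC.
Add 15 hours and 10 minutes leg 3 → 08:46 UTC (Dec 17).
Add 2 hours and 25 minutes layover in St. John's → 11:11 UTC.
Add 7 hours and 51 minutes leg 4 → 19:02 UTC.
Denver is UTC−7:00, so local arrival = 19:02 − 7:00 = 12:02 on Dec 17.

12:02 on December 17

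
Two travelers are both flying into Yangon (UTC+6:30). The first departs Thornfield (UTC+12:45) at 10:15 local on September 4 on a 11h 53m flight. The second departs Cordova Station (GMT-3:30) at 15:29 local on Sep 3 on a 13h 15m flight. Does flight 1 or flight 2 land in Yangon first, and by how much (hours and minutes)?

Flight 1 in UTC: 10:15 − 12:45 = 21:30 on Sep 3.
+11 hours and 53 minutes → arrive 09:23 UTC on Sep 4.
Flight 2 in UTC: 15:29 + 3:30 = 18:59 on Sep 3.
+13 hours and 15 minutes → arrive 08:14 UTC on Sep 4.
Flight 2 lands earlier by 1 hour 9 minutes.

the second, by 1 hour 9 minutes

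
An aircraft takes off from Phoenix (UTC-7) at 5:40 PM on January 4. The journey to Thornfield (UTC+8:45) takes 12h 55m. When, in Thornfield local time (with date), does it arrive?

10:20 PM on January 5

Convert departure to UTC: 5:40 PM + 7:00 = 12:40 AM UTC on Jan 5.
Add 12 hours and 55 minutes travel time → 1:35 PM UTC.
Thornfield is UTC+8:45, so local arrival = 1:35 PM + 8:45 = 10:20 PM on Jan 5.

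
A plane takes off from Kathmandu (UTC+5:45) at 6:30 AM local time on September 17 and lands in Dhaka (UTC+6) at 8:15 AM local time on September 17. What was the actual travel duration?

Departure in UTC: 6:30 AM − 5:45 = 12:45 AM on Sep 17.
Arrival in UTC: 8:15 AM − 6:00 = 2:15 AM on Sep 17.
Elapsed = 2:15 AM − 12:45 AM = 1 hour 30 minutes.

1 hour 30 minutes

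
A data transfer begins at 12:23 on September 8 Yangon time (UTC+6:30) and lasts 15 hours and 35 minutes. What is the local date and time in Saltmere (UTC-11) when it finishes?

Convert start to UTC: 12:23 − 6:30 = 05:53 UTC on Sep 8.
Add 15 hours 35 minutes duration → 21:28 UTC.
Saltmere is UTC−11:00, so local end time = 21:28 − 11:00 = 10:28 on Sep 8.

10:28 on September 8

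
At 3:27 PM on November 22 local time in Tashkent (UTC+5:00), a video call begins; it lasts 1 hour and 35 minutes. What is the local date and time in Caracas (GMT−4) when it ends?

Convert start to UTC: 3:27 PM − 5:00 = 10:27 AM UTC on Nov 22.
Add 1 hour 35 minutes duration → 12:02 PM UTC.
Caracas is UTC−4:00, so local end time = 12:02 PM − 4:00 = 8:02 AM on Nov 22.

8:02 AM on November 22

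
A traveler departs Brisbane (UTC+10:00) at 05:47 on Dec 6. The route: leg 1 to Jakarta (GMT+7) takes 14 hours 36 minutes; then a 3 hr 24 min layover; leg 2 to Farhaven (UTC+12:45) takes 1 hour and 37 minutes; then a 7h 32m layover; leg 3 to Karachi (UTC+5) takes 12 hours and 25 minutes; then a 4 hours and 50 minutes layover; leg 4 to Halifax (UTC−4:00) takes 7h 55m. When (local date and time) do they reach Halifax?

20:06 on December 7

Convert departure to UTC: 05:47 − 10:00 = 19:47 UTC on Dec 5.
Add 14 hours 36 minutes leg 1 → 10:23 UTC (Dec 6).
Add 3 hours 24 minutes layover in Jakarta → 13:47 UTC.
Add 1 hour 37 minutes leg 2 → 15:24 UTC.
Add 7 hours 32 minutes layover in Farhaven → 22:56 UTC.
Add 12 hours and 25 minutes leg 3 → 11:21 UTC (Dec 7).
Add 4 hours 50 minutes layover in Karachi → 16:11 UTC.
Add 7 hours and 55 minutes leg 4 → 00:06 UTC (Dec 8).
Halifax is UTC−4:00, so local arrival = 00:06 − 4:00 = 20:06 on Dec 7.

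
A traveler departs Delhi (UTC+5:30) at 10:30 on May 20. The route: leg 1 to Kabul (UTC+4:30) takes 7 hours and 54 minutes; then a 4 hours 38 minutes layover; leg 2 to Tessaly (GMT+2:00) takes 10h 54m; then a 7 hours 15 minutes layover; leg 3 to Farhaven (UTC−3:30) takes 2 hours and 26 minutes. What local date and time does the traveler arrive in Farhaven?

Convert departure to UTC: 10:30 − 5:30 = 05:00 UTC on May 20.
Add 7 hours 54 minutes leg 1 → 12:54 UTC.
Add 4 hours 38 minutes layover in Kabul → 17:32 UTC.
Add 10 hours and 54 minutes leg 2 → 04:26 UTC (May 21).
Add 7 hours and 15 minutes layover in Tessaly → 11:41 UTC.
Add 2 hours 26 minutes leg 3 → 14:07 UTC.
Farhaven is UTC−3:30, so local arrival = 14:07 − 3:30 = 10:37 on May 21.

10:37 on May 21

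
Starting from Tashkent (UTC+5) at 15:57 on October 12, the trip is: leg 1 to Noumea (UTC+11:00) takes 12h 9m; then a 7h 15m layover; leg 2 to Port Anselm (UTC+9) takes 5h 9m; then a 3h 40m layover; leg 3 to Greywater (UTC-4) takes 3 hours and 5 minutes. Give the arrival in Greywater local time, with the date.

14:15 on October 13

Convert departure to UTC: 15:57 − 5:00 = 10:57 UTC on Oct 12.
Add 12 hours and 9 minutes leg 1 → 23:06 UTC.
Add 7 hours and 15 minutes layover in Noumea → 06:21 UTC (Oct 13).
Add 5 hours 9 minutes leg 2 → 11:30 UTC.
Add 3 hours and 40 minutes layover in Port Anselm → 15:10 UTC.
Add 3 hours 5 minutes leg 3 → 18:15 UTC.
Greywater is UTC−4:00, so local arrival = 18:15 − 4:00 = 14:15 on Oct 13.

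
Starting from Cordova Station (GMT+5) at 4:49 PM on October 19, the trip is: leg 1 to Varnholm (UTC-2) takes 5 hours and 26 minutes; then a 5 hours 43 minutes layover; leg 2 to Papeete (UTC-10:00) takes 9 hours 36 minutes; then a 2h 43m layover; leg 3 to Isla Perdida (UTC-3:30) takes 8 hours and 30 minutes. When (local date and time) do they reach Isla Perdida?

4:17 PM on October 20

Convert departure to UTC: 4:49 PM − 5:00 = 11:49 AM UTC on Oct 19.
Add 5 hours and 26 minutes leg 1 → 5:15 PM UTC.
Add 5 hours and 43 minutes layover in Varnholm → 10:58 PM UTC.
Add 9 hours and 36 minutes leg 2 → 8:34 AM UTC (Oct 20).
Add 2 hours 43 minutes layover in Papeete → 11:17 AM UTC.
Add 8 hours and 30 minutes leg 3 → 7:47 PM UTC.
Isla Perdida is UTC−3:30, so local arrival = 7:47 PM − 3:30 = 4:17 PM on Oct 20.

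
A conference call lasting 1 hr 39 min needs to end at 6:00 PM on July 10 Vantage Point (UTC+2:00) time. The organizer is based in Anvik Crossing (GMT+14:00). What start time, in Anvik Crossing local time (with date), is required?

4:21 AM on Jul 11

Target end time in UTC: 6:00 PM − 2:00 = 4:00 PM on Jul 10.
Subtract 1 hour 39 minutes → start 2:21 PM UTC on Jul 10.
Anvik Crossing is UTC+14:00: 2:21 PM + 14:00 = 4:21 AM on Jul 11.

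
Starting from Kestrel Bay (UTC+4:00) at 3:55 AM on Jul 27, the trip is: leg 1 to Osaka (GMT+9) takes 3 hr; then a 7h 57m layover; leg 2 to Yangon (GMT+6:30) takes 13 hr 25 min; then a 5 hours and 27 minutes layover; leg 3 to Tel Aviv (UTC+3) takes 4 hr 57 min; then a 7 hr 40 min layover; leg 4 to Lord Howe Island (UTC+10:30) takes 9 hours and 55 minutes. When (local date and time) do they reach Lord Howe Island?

2:46 PM on July 29

Convert departure to UTC: 3:55 AM − 4:00 = 11:55 PM UTC on Jul 26.
Add 3 hours leg 1 → 2:55 AM UTC (Jul 27).
Add 7 hours and 57 minutes layover in Osaka → 10:52 AM UTC.
Add 13 hours and 25 minutes leg 2 → 12:17 AM UTC (Jul 28).
Add 5 hours 27 minutes layover in Yangon → 5:44 AM UTC.
Add 4 hours 57 minutes leg 3 → 10:41 AM UTC.
Add 7 hours and 40 minutes layover in Tel Aviv → 6:21 PM UTC.
Add 9 hours 55 minutes leg 4 → 4:16 AM UTC (Jul 29).
Lord Howe Island is UTC+10:30, so local arrival = 4:16 AM + 10:30 = 2:46 PM on Jul 29.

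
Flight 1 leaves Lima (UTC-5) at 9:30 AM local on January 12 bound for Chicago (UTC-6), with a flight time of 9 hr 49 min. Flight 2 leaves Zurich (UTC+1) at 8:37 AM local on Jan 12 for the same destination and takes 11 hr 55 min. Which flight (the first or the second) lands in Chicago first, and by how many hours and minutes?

the second, by 4 hours 47 minutes

Flight 1 in UTC: 9:30 AM + 5:00 = 2:30 PM on Jan 12.
+9 hours and 49 minutes → arrive 12:19 AM UTC on Jan 13.
Flight 2 in UTC: 8:37 AM − 1:00 = 7:37 AM on Jan 12.
+11 hours and 55 minutes → arrive 7:32 PM UTC on Jan 12.
Flight 2 lands earlier by 4 hours 47 minutes.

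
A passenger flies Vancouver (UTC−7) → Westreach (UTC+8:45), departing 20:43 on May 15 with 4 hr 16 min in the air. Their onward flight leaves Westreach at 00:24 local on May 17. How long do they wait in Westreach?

7 hours 40 minutes

Convert departure to UTC: 20:43 + 7:00 = 03:43 UTC on May 16.
Add 4 hours and 16 minutes flight time → 07:59 UTC.
Westreach is UTC+8:45, so local arrival = 07:59 + 8:45 = 16:44 on May 16.
Layover = 00:24 − 16:44 (+1 day) = 7 hours 40 minutes.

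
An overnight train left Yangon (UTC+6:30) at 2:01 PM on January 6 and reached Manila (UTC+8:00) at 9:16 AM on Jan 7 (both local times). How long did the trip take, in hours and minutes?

17 hours 45 minutes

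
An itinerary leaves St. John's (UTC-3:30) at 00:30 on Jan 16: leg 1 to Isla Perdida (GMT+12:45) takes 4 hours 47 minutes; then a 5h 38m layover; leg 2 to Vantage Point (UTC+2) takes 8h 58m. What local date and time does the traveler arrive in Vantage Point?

01:23 on January 17

Convert departure to UTC: 00:30 + 3:30 = 04:00 UTC on Jan 16.
Add 4 hours and 47 minutes leg 1 → 08:47 UTC.
Add 5 hours and 38 minutes layover in Isla Perdida → 14:25 UTC.
Add 8 hours and 58 minutes leg 2 → 23:23 UTC.
Vantage Point is UTC+2:00, so local arrival = 23:23 + 2:00 = 01:23 on Jan 17.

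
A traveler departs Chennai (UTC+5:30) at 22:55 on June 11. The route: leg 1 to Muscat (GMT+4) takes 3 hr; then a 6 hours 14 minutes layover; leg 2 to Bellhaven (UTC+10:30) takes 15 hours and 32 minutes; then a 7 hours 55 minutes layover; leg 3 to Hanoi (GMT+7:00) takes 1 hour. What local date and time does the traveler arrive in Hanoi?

Convert departure to UTC: 22:55 − 5:30 = 17:25 UTC on Jun 11.
Add 3 hours leg 1 → 20:25 UTC.
Add 6 hours and 14 minutes layover in Muscat → 02:39 UTC (Jun 12).
Add 15 hours 32 minutes leg 2 → 18:11 UTC.
Add 7 hours 55 minutes layover in Bellhaven → 02:06 UTC (Jun 13).
Add 1 hour leg 3 → 03:06 UTC.
Hanoi is UTC+7:00, so local arrival = 03:06 + 7:00 = 10:06 on Jun 13.

10:06 on June 13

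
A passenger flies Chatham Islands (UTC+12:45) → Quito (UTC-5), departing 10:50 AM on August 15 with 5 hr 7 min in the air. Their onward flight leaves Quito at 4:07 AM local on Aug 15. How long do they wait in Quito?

Convert departure to UTC: 10:50 AM − 12:45 = 10:05 PM UTC on Aug 14.
Add 5 hours and 7 minutes flight time → 3:12 AM UTC (Aug 15).
Quito is UTC−5:00, so local arrival = 3:12 AM − 5:00 = 10:12 PM on Aug 14.
Layover = 4:07 AM − 10:12 PM (+1 day) = 5 hours 55 minutes.

5 hours 55 minutes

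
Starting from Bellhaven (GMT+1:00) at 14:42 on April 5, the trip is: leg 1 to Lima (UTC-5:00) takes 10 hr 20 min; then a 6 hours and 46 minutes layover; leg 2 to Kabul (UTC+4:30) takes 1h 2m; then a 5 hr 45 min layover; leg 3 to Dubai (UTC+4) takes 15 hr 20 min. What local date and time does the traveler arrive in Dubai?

Convert departure to UTC: 14:42 − 1:00 = 13:42 UTC on Apr 5.
Add 10 hours 20 minutes leg 1 → 00:02 UTC (Apr 6).
Add 6 hours and 46 minutes layover in Lima → 06:48 UTC.
Add 1 hour and 2 minutes leg 2 → 07:50 UTC.
Add 5 hours and 45 minutes layover in Kabul → 13:35 UTC.
Add 15 hours 20 minutes leg 3 → 04:55 UTC (Apr 7).
Dubai is UTC+4:00, so local arrival = 04:55 + 4:00 = 08:55 on Apr 7.

08:55 on April 7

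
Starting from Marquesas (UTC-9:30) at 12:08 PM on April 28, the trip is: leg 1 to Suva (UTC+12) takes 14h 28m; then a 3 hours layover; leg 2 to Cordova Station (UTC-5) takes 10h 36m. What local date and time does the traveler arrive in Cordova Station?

8:42 PM on April 29

Convert departure to UTC: 12:08 PM + 9:30 = 9:38 PM UTC on Apr 28.
Add 14 hours and 28 minutes leg 1 → 12:06 PM UTC (Apr 29).
Add 3 hours layover in Suva → 3:06 PM UTC.
Add 10 hours and 36 minutes leg 2 → 1:42 AM UTC (Apr 30).
Cordova Station is UTC−5:00, so local arrival = 1:42 AM − 5:00 = 8:42 PM on Apr 29.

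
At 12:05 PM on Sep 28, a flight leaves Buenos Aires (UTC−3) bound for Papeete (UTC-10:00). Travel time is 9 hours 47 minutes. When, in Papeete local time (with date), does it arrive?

Convert departure to UTC: 12:05 PM + 3:00 = 3:05 PM UTC on Sep 28.
Add 9 hours 47 minutes travel time → 12:52 AM UTC (Sep 29).
Papeete is UTC−10:00, so local arrival = 12:52 AM − 10:00 = 2:52 PM on Sep 28.

2:52 PM on September 28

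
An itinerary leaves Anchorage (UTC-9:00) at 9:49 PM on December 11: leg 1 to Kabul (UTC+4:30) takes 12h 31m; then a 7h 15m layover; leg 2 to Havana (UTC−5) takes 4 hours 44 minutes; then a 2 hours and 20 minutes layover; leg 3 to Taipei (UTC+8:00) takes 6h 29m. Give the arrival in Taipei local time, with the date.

Convert departure to UTC: 9:49 PM + 9:00 = 6:49 AM UTC on Dec 12.
Add 12 hours 31 minutes leg 1 → 7:20 PM UTC.
Add 7 hours and 15 minutes layover in Kabul → 2:35 AM UTC (Dec 13).
Add 4 hours and 44 minutes leg 2 → 7:19 AM UTC.
Add 2 hours and 20 minutes layover in Havana → 9:39 AM UTC.
Add 6 hours 29 minutes leg 3 → 4:08 PM UTC.
Taipei is UTC+8:00, so local arrival = 4:08 PM + 8:00 = 12:08 AM on Dec 14.

12:08 AM on December 14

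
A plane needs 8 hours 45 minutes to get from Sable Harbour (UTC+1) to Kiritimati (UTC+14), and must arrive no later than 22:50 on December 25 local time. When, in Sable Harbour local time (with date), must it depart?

Target arrival in UTC: 22:50 − 14:00 = 08:50 on Dec 25.
Subtract 8 hours 45 minutes → departure 00:05 UTC on Dec 25.
Sable Harbour is UTC+1:00: 00:05 + 1:00 = 01:05 on Dec 25.

01:05 on Dec 25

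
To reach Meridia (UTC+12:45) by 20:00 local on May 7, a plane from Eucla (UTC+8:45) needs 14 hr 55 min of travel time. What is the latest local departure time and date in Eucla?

01:05 on May 7

Target arrival in UTC: 20:00 − 12:45 = 07:15 on May 7.
Subtract 14 hours and 55 minutes → departure 16:20 UTC on May 6.
Eucla is UTC+8:45: 16:20 + 8:45 = 01:05 on May 7.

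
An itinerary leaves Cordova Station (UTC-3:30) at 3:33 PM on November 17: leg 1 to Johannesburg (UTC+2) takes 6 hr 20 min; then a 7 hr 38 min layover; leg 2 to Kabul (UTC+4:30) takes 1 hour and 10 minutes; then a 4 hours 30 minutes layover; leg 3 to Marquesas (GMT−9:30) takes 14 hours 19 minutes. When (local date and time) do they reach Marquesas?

7:30 PM on Nov 18

Convert departure to UTC: 3:33 PM + 3:30 = 7:03 PM UTC on Nov 17.
Add 6 hours 20 minutes leg 1 → 1:23 AM UTC (Nov 18).
Add 7 hours and 38 minutes layover in Johannesburg → 9:01 AM UTC.
Add 1 hour 10 minutes leg 2 → 10:11 AM UTC.
Add 4 hours and 30 minutes layover in Kabul → 2:41 PM UTC.
Add 14 hours 19 minutes leg 3 → 5:00 AM UTC (Nov 19).
Marquesas is UTC−9:30, so local arrival = 5:00 AM − 9:30 = 7:30 PM on Nov 18.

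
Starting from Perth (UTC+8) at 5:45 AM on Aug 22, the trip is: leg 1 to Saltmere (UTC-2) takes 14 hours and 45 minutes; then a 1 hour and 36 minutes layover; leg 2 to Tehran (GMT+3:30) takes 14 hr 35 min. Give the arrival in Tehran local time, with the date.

8:11 AM on Aug 23

Convert departure to UTC: 5:45 AM − 8:00 = 9:45 PM UTC on Aug 21.
Add 14 hours and 45 minutes leg 1 → 12:30 PM UTC (Aug 22).
Add 1 hour 36 minutes layover in Saltmere → 2:06 PM UTC.
Add 14 hours 35 minutes leg 2 → 4:41 AM UTC (Aug 23).
Tehran is UTC+3:30, so local arrival = 4:41 AM + 3:30 = 8:11 AM on Aug 23.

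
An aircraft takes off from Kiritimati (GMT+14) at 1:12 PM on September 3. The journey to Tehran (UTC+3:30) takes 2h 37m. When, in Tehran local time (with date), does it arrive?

5:19 AM on September 3

Convert departure to UTC: 1:12 PM − 14:00 = 11:12 PM UTC on Sep 2.
Add 2 hours 37 minutes travel time → 1:49 AM UTC (Sep 3).
Tehran is UTC+3:30, so local arrival = 1:49 AM + 3:30 = 5:19 AM on Sep 3.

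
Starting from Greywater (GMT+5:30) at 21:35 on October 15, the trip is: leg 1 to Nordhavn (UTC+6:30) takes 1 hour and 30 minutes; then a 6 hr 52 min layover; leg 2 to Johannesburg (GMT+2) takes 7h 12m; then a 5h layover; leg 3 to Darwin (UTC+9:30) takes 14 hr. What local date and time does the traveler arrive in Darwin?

12:09 on Oct 17

Convert departure to UTC: 21:35 − 5:30 = 16:05 UTC on Oct 15.
Add 1 hour 30 minutes leg 1 → 17:35 UTC.
Add 6 hours 52 minutes layover in Nordhavn → 00:27 UTC (Oct 16).
Add 7 hours 12 minutes leg 2 → 07:39 UTC.
Add 5 hours layover in Johannesburg → 12:39 UTC.
Add 14 hours leg 3 → 02:39 UTC (Oct 17).
Darwin is UTC+9:30, so local arrival = 02:39 + 9:30 = 12:09 on Oct 17.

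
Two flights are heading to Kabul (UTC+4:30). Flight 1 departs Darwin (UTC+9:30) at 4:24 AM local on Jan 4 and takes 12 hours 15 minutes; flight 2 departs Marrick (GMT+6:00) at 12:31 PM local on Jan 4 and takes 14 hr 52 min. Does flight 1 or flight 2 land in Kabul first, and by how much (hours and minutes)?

Flight 1 in UTC: 4:24 AM − 9:30 = 6:54 PM on Jan 3.
+12 hours 15 minutes → arrive 7:09 AM UTC on Jan 4.
Flight 2 in UTC: 12:31 PM − 6:00 = 6:31 AM on Jan 4.
+14 hours and 52 minutes → arrive 9:23 PM UTC on Jan 4.
Flight 1 lands earlier by 14 hours 14 minutes.

the first, by 14 hours 14 minutes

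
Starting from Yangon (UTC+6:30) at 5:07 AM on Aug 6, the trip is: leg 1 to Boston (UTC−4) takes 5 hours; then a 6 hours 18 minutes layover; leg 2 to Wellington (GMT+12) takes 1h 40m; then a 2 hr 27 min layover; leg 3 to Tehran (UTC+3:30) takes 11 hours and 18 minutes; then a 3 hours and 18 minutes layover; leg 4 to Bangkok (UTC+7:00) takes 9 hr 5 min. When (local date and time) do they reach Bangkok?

8:43 PM on Aug 7

Convert departure to UTC: 5:07 AM − 6:30 = 10:37 PM UTC on Aug 5.
Add 5 hours leg 1 → 3:37 AM UTC (Aug 6).
Add 6 hours 18 minutes layover in Boston → 9:55 AM UTC.
Add 1 hour 40 minutes leg 2 → 11:35 AM UTC.
Add 2 hours and 27 minutes layover in Wellington → 2:02 PM UTC.
Add 11 hours 18 minutes leg 3 → 1:20 AM UTC (Aug 7).
Add 3 hours and 18 minutes layover in Tehran → 4:38 AM UTC.
Add 9 hours 5 minutes leg 4 → 1:43 PM UTC.
Bangkok is UTC+7:00, so local arrival = 1:43 PM + 7:00 = 8:43 PM on Aug 7.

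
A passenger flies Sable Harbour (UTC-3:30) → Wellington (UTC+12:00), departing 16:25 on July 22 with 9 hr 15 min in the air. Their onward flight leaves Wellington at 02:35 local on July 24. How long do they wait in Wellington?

9 hours 25 minutes

Convert departure to UTC: 16:25 + 3:30 = 19:55 UTC on Jul 22.
Add 9 hours and 15 minutes flight time → 05:10 UTC (Jul 23).
Wellington is UTC+12:00, so local arrival = 05:10 + 12:00 = 17:10 on Jul 23.
Layover = 02:35 − 17:10 (+1 day) = 9 hours 25 minutes.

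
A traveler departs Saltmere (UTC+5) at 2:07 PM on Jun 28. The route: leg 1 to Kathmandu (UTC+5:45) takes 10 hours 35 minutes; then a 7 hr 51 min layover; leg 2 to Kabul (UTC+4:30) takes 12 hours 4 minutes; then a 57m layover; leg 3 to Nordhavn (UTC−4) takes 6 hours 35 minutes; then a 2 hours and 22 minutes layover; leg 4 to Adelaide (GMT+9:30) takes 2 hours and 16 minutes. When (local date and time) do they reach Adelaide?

Convert departure to UTC: 2:07 PM − 5:00 = 9:07 AM UTC on Jun 28.
Add 10 hours and 35 minutes leg 1 → 7:42 PM UTC.
Add 7 hours and 51 minutes layover in Kathmandu → 3:33 AM UTC (Jun 29).
Add 12 hours 4 minutes leg 2 → 3:37 PM UTC.
Add 57 minutes layover in Kabul → 4:34 PM UTC.
Add 6 hours 35 minutes leg 3 → 11:09 PM UTC.
Add 2 hours 22 minutes layover in Nordhavn → 1:31 AM UTC (Jun 30).
Add 2 hours and 16 minutes leg 4 → 3:47 AM UTC.
Adelaide is UTC+9:30, so local arrival = 3:47 AM + 9:30 = 1:17 PM on Jun 30.

1:17 PM on Jun 30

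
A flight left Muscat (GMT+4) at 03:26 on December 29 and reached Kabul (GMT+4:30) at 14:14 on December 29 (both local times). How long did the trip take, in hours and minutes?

Departure in UTC: 03:26 − 4:00 = 23:26 on Dec 28.
Arrival in UTC: 14:14 − 4:30 = 09:44 on Dec 29.
Elapsed = 09:44 − 23:26 (+1 day) = 10 hours 18 minutes.

10 hours 18 minutes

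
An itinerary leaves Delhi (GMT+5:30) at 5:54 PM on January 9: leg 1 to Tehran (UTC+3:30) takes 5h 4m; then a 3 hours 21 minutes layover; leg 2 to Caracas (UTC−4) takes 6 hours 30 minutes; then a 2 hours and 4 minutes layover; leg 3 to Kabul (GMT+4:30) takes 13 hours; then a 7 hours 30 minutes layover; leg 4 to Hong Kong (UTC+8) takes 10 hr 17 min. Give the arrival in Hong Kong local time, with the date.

8:10 PM on January 11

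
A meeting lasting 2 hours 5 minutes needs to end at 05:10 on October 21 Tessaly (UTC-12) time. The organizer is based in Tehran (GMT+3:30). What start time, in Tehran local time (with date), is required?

Target end time in UTC: 05:10 + 12:00 = 17:10 on Oct 21.
Subtract 2 hours and 5 minutes → start 15:05 UTC on Oct 21.
Tehran is UTC+3:30: 15:05 + 3:30 = 18:35 on Oct 21.

18:35 on Oct 21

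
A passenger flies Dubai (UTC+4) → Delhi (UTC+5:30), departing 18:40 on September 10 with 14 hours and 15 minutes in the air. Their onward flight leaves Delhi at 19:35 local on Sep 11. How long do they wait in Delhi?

9 hours 10 minutes

Convert departure to UTC: 18:40 − 4:00 = 14:40 UTC on Sep 10.
Add 14 hours and 15 minutes flight time → 04:55 UTC (Sep 11).
Delhi is UTC+5:30, so local arrival = 04:55 + 5:30 = 10:25 on Sep 11.
Layover = 19:35 − 10:25 = 9 hours 10 minutes.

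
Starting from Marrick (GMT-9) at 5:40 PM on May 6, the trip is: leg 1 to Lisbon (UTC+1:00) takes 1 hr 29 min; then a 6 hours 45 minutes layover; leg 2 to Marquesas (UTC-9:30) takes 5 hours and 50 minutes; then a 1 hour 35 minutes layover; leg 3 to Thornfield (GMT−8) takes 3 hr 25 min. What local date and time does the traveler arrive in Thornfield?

Convert departure to UTC: 5:40 PM + 9:00 = 2:40 AM UTC on May 7.
Add 1 hour 29 minutes leg 1 → 4:09 AM UTC.
Add 6 hours and 45 minutes layover in Lisbon → 10:54 AM UTC.
Add 5 hours and 50 minutes leg 2 → 4:44 PM UTC.
Add 1 hour 35 minutes layover in Marquesas → 6:19 PM UTC.
Add 3 hours and 25 minutes leg 3 → 9:44 PM UTC.
Thornfield is UTC−8:00, so local arrival = 9:44 PM − 8:00 = 1:44 PM on May 7.

1:44 PM on May 7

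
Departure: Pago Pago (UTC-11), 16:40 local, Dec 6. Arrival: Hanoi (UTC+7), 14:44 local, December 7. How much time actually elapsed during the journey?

Departure in UTC: 16:40 + 11:00 = 03:40 on Dec 7.
Arrival in UTC: 14:44 − 7:00 = 07:44 on Dec 7.
Elapsed = 07:44 − 03:40 = 4 hours 4 minutes.

4 hours 4 minutes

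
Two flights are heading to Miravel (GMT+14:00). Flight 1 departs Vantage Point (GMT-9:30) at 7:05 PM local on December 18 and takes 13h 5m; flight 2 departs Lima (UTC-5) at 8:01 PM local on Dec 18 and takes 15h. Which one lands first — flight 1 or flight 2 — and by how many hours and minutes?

Flight 1 in UTC: 7:05 PM + 9:30 = 4:35 AM on Dec 19.
+13 hours 5 minutes → arrive 5:40 PM UTC on Dec 19.
Flight 2 in UTC: 8:01 PM + 5:00 = 1:01 AM on Dec 19.
+15 hours → arrive 4:01 PM UTC on Dec 19.
Flight 2 lands earlier by 1 hour 39 minutes.

the second, by 1 hour 39 minutes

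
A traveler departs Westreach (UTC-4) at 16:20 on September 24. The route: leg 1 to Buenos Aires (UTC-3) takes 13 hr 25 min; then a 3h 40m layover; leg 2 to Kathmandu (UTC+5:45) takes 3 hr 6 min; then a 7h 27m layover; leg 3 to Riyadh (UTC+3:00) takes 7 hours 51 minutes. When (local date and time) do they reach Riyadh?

10:49 on September 26

Convert departure to UTC: 16:20 + 4:00 = 20:20 UTC on Sep 24.
Add 13 hours 25 minutes leg 1 → 09:45 UTC (Sep 25).
Add 3 hours and 40 minutes layover in Buenos Aires → 13:25 UTC.
Add 3 hours 6 minutes leg 2 → 16:31 UTC.
Add 7 hours and 27 minutes layover in Kathmandu → 23:58 UTC.
Add 7 hours and 51 minutes leg 3 → 07:49 UTC (Sep 26).
Riyadh is UTC+3:00, so local arrival = 07:49 + 3:00 = 10:49 on Sep 26.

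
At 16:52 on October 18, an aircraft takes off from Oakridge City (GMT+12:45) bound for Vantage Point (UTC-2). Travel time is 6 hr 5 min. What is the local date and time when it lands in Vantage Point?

08:12 on October 18

Vantage Point is 14:45 behind Oakridge City.
After 6 hours and 5 minutes it is 22:57 in Oakridge City.
Shift by the zone difference: 22:57 − 14:45 = 08:12 on Oct 18 in Vantage Point.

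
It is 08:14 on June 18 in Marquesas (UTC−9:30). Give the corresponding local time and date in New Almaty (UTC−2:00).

In UTC: 08:14 + 9:30 = 17:44 on Jun 18.
New Almaty is UTC−2:00: 17:44 − 2:00 = 15:44 on Jun 18.

15:44 on June 18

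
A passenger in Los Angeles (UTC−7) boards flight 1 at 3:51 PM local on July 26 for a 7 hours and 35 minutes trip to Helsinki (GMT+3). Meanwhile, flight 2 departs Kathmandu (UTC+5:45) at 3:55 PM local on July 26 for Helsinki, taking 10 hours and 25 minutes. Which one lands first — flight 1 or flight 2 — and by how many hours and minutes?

Flight 1 in UTC: 3:51 PM + 7:00 = 10:51 PM on Jul 26.
+7 hours 35 minutes → arrive 6:26 AM UTC on Jul 27.
Flight 2 in UTC: 3:55 PM − 5:45 = 10:10 AM on Jul 26.
+10 hours and 25 minutes → arrive 8:35 PM UTC on Jul 26.
Flight 2 lands earlier by 9 hours 51 minutes.

the second, by 9 hours 51 minutes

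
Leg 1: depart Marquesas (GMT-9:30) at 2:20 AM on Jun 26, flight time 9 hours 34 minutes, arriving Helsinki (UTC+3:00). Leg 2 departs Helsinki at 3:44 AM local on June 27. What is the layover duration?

Convert departure to UTC: 2:20 AM + 9:30 = 11:50 AM UTC on Jun 26.
Add 9 hours 34 minutes flight time → 9:24 PM UTC.
Helsinki is UTC+3:00, so local arrival = 9:24 PM + 3:00 = 12:24 AM on Jun 27.
Layover = 3:44 AM − 12:24 AM = 3 hours 20 minutes.

3 hours 20 minutes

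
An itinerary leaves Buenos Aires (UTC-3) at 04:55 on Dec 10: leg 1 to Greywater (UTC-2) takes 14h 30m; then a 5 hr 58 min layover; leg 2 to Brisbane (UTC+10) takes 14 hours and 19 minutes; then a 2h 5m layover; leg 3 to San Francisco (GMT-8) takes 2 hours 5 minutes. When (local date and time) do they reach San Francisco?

Convert departure to UTC: 04:55 + 3:00 = 07:55 UTC on Dec 10.
Add 14 hours 30 minutes leg 1 → 22:25 UTC.
Add 5 hours 58 minutes layover in Greywater → 04:23 UTC (Dec 11).
Add 14 hours and 19 minutes leg 2 → 18:42 UTC.
Add 2 hours 5 minutes layover in Brisbane → 20:47 UTC.
Add 2 hours 5 minutes leg 3 → 22:52 UTC.
San Francisco is UTC−8:00, so local arrival = 22:52 − 8:00 = 14:52 on Dec 11.

14:52 on December 11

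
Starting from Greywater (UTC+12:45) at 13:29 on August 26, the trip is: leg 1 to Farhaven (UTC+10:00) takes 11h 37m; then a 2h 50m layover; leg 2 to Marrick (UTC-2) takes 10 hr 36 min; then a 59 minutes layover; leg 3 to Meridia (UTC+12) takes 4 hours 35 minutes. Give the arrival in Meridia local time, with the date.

19:21 on August 27

Convert departure to UTC: 13:29 − 12:45 = 00:44 UTC on Aug 26.
Add 11 hours and 37 minutes leg 1 → 12:21 UTC.
Add 2 hours 50 minutes layover in Farhaven → 15:11 UTC.
Add 10 hours 36 minutes leg 2 → 01:47 UTC (Aug 27).
Add 59 minutes layover in Marrick → 02:46 UTC.
Add 4 hours and 35 minutes leg 3 → 07:21 UTC.
Meridia is UTC+12:00, so local arrival = 07:21 + 12:00 = 19:21 on Aug 27.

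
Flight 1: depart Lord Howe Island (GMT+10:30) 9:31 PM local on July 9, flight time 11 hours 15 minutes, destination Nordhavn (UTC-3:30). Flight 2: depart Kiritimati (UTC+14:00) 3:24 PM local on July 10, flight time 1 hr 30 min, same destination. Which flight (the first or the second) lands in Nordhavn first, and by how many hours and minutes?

the first, by 4 hours 38 minutes

Flight 1 in UTC: 9:31 PM − 10:30 = 11:01 AM on Jul 9.
+11 hours and 15 minutes → arrive 10:16 PM UTC on Jul 9.
Flight 2 in UTC: 3:24 PM − 14:00 = 1:24 AM on Jul 10.
+1 hour 30 minutes → arrive 2:54 AM UTC on Jul 10.
Flight 1 lands earlier by 4 hours 38 minutes.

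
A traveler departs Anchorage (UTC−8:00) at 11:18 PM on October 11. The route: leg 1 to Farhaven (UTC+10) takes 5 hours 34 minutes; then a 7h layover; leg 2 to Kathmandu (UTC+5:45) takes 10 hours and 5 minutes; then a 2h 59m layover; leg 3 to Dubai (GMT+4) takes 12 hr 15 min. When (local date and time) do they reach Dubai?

Convert departure to UTC: 11:18 PM + 8:00 = 7:18 AM UTC on Oct 12.
Add 5 hours and 34 minutes leg 1 → 12:52 PM UTC.
Add 7 hours layover in Farhaven → 7:52 PM UTC.
Add 10 hours and 5 minutes leg 2 → 5:57 AM UTC (Oct 13).
Add 2 hours and 59 minutes layover in Kathmandu → 8:56 AM UTC.
Add 12 hours 15 minutes leg 3 → 9:11 PM UTC.
Dubai is UTC+4:00, so local arrival = 9:11 PM + 4:00 = 1:11 AM on Oct 14.

1:11 AM on October 14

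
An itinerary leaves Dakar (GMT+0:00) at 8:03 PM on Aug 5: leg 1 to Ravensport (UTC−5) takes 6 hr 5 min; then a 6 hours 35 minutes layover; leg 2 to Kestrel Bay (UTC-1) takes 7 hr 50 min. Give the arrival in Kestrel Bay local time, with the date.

Dakar is at UTC+0, so departure is already 8:03 PM UTC on Aug 5.
Add 6 hours and 5 minutes leg 1 → 2:08 AM UTC (Aug 6).
Add 6 hours 35 minutes layover in Ravensport → 8:43 AM UTC.
Add 7 hours and 50 minutes leg 2 → 4:33 PM UTC.
Kestrel Bay is UTC−1:00, so local arrival = 4:33 PM − 1:00 = 3:33 PM on Aug 6.

3:33 PM on August 6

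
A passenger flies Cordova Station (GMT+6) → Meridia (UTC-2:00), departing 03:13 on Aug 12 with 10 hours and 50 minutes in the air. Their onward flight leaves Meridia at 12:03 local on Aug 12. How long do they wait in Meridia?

Convert departure to UTC: 03:13 − 6:00 = 21:13 UTC on Aug 11.
Add 10 hours 50 minutes flight time → 08:03 UTC (Aug 12).
Meridia is UTC−2:00, so local arrival = 08:03 − 2:00 = 06:03 on Aug 12.
Layover = 12:03 − 06:03 = 6 hours.

6 hours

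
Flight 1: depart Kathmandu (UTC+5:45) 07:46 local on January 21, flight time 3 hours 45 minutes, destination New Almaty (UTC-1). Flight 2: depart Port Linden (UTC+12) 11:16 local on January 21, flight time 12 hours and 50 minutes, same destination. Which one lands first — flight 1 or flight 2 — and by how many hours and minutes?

the first, by 6 hours 20 minutes

Flight 1 in UTC: 07:46 − 5:45 = 02:01 on Jan 21.
+3 hours and 45 minutes → arrive 05:46 UTC on Jan 21.
Flight 2 in UTC: 11:16 − 12:00 = 23:16 on Jan 20.
+12 hours 50 minutes → arrive 12:06 UTC on Jan 21.
Flight 1 lands earlier by 6 hours 20 minutes.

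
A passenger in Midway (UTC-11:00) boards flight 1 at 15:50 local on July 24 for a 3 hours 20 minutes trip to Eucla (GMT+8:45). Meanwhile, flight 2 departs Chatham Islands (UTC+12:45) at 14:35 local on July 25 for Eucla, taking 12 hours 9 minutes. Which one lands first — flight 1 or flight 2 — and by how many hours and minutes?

the first, by 7 hours 49 minutes

Flight 1 in UTC: 15:50 + 11:00 = 02:50 on Jul 25.
+3 hours 20 minutes → arrive 06:10 UTC on Jul 25.
Flight 2 in UTC: 14:35 − 12:45 = 01:50 on Jul 25.
+12 hours and 9 minutes → arrive 13:59 UTC on Jul 25.
Flight 1 lands earlier by 7 hours 49 minutes.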